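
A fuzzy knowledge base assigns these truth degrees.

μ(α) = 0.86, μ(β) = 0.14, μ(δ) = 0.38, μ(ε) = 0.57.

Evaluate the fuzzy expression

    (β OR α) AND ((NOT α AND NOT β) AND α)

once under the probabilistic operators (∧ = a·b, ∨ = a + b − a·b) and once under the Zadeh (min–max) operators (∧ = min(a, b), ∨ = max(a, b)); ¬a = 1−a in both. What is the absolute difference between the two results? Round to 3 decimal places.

Under probabilistic:
  β OR α = a + b − a·b on (0.1400, 0.8600) = 0.8796
  NOT α = 1 − 0.8600 = 0.1400
  NOT β = 1 − 0.1400 = 0.8600
  NOT α AND NOT β = a·b on (0.1400, 0.8600) = 0.1204
  (NOT α AND NOT β) AND α = a·b on (0.1204, 0.8600) = 0.1035
  (β OR α) AND ((NOT α AND NOT β) AND α) = a·b on (0.8796, 0.1035) = 0.0911
  → value = 0.0911
Under Zadeh (min–max):
  β OR α = max(a, b) on (0.14, 0.86) = 0.86
  NOT α = 1 − 0.86 = 0.14
  NOT β = 1 − 0.14 = 0.86
  NOT α AND NOT β = min(a, b) on (0.14, 0.86) = 0.14
  (NOT α AND NOT β) AND α = min(a, b) on (0.14, 0.86) = 0.14
  (β OR α) AND ((NOT α AND NOT β) AND α) = min(a, b) on (0.86, 0.14) = 0.14
  → value = 0.1400
|0.0911 − 0.1400| = 0.049

0.049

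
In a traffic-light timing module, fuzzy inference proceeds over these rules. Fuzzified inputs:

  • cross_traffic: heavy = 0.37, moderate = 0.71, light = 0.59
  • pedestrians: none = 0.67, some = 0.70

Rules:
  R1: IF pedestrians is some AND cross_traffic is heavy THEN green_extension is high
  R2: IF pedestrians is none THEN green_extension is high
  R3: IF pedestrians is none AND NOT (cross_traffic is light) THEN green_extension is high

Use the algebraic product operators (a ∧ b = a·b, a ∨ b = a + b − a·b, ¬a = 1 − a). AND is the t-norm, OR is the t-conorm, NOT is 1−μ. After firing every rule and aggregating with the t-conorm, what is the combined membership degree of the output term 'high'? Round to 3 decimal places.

R1: some=0.70, heavy=0.37; AND[a·b] → w = 0.2590
R2: none=0.67 → w = 0.6700
R3: none=0.67, ¬light=1−0.59=0.41; AND[a·b] → w = 0.2747
Rules with consequent 'high': {R1, R2, R3} → strengths 0.2590, 0.6700, 0.2747
Aggregate via t-conorm [a + b − a·b]: 0.8226

0.823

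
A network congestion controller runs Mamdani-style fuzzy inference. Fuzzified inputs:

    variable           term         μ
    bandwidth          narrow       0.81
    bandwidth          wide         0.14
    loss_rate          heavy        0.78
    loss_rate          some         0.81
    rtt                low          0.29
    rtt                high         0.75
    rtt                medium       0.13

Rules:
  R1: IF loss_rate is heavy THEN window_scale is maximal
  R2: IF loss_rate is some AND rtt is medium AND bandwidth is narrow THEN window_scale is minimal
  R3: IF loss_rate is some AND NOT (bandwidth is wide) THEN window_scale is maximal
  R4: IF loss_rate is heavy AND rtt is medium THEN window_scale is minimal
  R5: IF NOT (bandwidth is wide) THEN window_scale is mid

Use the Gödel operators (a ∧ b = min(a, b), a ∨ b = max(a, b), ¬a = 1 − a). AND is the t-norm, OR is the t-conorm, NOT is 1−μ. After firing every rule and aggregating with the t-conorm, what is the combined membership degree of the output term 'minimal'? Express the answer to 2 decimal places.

R1: heavy=0.78 → w = 0.78
R2: some=0.81, medium=0.13, narrow=0.81; AND[min(a, b)] → w = 0.13
R3: some=0.81, ¬wide=1−0.14=0.86; AND[min(a, b)] → w = 0.81
R4: heavy=0.78, medium=0.13; AND[min(a, b)] → w = 0.13
R5: ¬wide=1−0.14=0.86 → w = 0.86
Rules with consequent 'minimal': {R2, R4} → strengths 0.13, 0.13
Aggregate via t-conorm [max(a, b)]: 0.13

0.13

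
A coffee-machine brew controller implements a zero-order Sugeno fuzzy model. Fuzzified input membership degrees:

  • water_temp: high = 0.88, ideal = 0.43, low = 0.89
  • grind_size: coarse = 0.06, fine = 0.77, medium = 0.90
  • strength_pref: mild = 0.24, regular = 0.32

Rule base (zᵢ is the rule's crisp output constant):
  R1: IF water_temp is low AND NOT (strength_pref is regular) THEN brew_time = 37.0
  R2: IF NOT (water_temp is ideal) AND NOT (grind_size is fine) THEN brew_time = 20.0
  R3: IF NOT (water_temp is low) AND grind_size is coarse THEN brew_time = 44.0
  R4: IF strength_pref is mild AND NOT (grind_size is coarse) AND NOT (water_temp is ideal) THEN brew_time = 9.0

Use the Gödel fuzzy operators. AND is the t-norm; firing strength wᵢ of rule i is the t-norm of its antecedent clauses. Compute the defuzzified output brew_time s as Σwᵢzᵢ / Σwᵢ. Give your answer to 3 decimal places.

R1 (z=37.0): low=0.89, ¬regular=1−0.32=0.68; AND[min(a, b)] → w = 0.68
R2 (z=20.0): ¬ideal=1−0.43=0.57, ¬fine=1−0.77=0.23; AND[min(a, b)] → w = 0.23
R3 (z=44.0): ¬low=1−0.89=0.11, coarse=0.06; AND[min(a, b)] → w = 0.06
R4 (z=9.0): mild=0.24, ¬coarse=1−0.06=0.94, ¬ideal=1−0.43=0.57; AND[min(a, b)] → w = 0.24
Weighted average = (0.68·37.0 + 0.23·20.0 + 0.06·44.0 + 0.24·9.0) / (0.68 + 0.23 + 0.06 + 0.24)
  = 34.5600 / 1.2100 = 28.562

28.562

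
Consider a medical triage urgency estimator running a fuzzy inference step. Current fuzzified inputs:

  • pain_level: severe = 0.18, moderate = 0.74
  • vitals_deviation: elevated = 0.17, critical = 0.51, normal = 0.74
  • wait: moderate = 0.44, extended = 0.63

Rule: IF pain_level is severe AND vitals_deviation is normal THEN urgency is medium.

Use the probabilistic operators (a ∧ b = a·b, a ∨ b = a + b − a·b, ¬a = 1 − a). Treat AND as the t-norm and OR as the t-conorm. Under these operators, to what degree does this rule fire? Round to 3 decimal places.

0.133

firing strength: severe=0.18, normal=0.74; AND[a·b] → w = 0.1332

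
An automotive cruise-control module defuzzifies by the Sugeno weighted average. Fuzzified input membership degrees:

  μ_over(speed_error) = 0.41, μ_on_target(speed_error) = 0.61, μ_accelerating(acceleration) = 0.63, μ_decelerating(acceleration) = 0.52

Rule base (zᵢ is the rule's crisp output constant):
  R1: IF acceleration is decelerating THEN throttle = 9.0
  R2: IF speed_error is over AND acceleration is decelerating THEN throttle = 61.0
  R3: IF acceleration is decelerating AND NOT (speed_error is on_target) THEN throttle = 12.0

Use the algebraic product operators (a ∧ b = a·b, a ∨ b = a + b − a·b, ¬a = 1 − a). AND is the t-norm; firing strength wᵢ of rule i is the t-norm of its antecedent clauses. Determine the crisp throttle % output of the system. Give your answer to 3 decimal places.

R1 (z=9.0): decelerating=0.52 → w = 0.5200
R2 (z=61.0): over=0.41, decelerating=0.52; AND[a·b] → w = 0.2132
R3 (z=12.0): decelerating=0.52, ¬on_target=1−0.61=0.39; AND[a·b] → w = 0.2028
Weighted average = (0.5200·9.0 + 0.2132·61.0 + 0.2028·12.0) / (0.5200 + 0.2132 + 0.2028)
  = 20.1188 / 0.9360 = 21.494

21.494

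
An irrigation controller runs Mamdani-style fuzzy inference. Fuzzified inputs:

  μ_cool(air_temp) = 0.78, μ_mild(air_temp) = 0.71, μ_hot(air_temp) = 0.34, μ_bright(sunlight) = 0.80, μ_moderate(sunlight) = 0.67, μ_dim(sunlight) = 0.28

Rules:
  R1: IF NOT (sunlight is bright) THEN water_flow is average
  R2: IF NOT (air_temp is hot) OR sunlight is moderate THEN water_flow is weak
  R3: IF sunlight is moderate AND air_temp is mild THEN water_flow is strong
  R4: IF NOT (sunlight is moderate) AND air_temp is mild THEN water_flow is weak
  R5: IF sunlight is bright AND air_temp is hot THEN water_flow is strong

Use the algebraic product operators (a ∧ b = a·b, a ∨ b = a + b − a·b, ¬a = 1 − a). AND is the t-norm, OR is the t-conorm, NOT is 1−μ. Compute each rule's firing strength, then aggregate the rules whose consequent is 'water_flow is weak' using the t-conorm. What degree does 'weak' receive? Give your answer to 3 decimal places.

0.914

R1: ¬bright=1−0.80=0.20 → w = 0.2000
R2: ¬hot=1−0.34=0.66, moderate=0.67; OR[a + b − a·b] → w = 0.8878
R3: moderate=0.67, mild=0.71; AND[a·b] → w = 0.4757
R4: ¬moderate=1−0.67=0.33, mild=0.71; AND[a·b] → w = 0.2343
R5: bright=0.80, hot=0.34; AND[a·b] → w = 0.2720
Rules with consequent 'weak': {R2, R4} → strengths 0.8878, 0.2343
Aggregate via t-conorm [a + b − a·b]: 0.9141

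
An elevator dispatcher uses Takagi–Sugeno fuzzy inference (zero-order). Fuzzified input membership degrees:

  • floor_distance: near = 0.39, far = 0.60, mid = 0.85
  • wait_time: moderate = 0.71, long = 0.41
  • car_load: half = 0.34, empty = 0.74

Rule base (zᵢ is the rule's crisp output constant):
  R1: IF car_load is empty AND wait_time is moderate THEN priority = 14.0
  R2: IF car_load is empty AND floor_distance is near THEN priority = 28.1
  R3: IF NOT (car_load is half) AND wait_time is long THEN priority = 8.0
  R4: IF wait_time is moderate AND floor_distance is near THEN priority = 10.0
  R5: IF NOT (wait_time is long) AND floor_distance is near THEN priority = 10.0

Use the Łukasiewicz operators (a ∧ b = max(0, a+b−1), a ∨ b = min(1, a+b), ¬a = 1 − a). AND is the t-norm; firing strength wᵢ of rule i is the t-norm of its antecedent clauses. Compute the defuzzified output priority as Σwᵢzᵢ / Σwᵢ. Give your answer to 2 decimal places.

15.35

R1 (z=14.0): empty=0.74, moderate=0.71; AND[max(0, a+b−1)] → w = 0.45
R2 (z=28.1): empty=0.74, near=0.39; AND[max(0, a+b−1)] → w = 0.13
R3 (z=8.0): ¬half=1−0.34=0.66, long=0.41; AND[max(0, a+b−1)] → w = 0.07
R4 (z=10.0): moderate=0.71, near=0.39; AND[max(0, a+b−1)] → w = 0.10
R5 (z=10.0): ¬long=1−0.41=0.59, near=0.39; AND[max(0, a+b−1)] → w = 0.00
Weighted average = (0.45·14.0 + 0.13·28.1 + 0.07·8.0 + 0.10·10.0 + 0.00·10.0) / (0.45 + 0.13 + 0.07 + 0.10 + 0.00)
  = 11.5130 / 0.7500 = 15.35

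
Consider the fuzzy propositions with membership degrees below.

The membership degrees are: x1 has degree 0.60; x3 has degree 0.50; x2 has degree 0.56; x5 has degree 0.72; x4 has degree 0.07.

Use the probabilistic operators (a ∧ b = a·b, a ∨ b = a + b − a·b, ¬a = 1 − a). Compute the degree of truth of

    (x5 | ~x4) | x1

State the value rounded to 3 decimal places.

0.992

~x4 = 1 − 0.0700 = 0.9300
x5 | ~x4 = a + b − a·b on (0.7200, 0.9300) = 0.9804
(x5 | ~x4) | x1 = a + b − a·b on (0.9804, 0.6000) = 0.9922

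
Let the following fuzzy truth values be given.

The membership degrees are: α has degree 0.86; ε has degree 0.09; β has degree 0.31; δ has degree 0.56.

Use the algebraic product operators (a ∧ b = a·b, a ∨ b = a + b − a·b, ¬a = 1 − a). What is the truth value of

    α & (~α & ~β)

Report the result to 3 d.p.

0.083

~α = 1 − 0.8600 = 0.1400
~β = 1 − 0.3100 = 0.6900
~α & ~β = a·b on (0.1400, 0.6900) = 0.0966
α & (~α & ~β) = a·b on (0.8600, 0.0966) = 0.0831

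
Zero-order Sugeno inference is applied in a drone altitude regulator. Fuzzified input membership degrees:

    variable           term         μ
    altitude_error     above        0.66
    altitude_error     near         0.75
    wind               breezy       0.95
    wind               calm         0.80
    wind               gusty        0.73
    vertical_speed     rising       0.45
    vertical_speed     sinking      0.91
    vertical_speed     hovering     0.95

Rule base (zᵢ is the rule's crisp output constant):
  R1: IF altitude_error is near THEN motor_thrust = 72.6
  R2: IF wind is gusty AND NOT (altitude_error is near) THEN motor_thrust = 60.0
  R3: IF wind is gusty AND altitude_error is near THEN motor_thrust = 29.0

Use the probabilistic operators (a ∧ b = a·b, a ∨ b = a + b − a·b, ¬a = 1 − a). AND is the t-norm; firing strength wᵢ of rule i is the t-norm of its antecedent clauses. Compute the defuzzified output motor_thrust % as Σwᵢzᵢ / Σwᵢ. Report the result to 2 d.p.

54.92

R1 (z=72.6): near=0.75 → w = 0.7500
R2 (z=60.0): gusty=0.73, ¬near=1−0.75=0.25; AND[a·b] → w = 0.1825
R3 (z=29.0): gusty=0.73, near=0.75; AND[a·b] → w = 0.5475
Weighted average = (0.7500·72.6 + 0.1825·60.0 + 0.5475·29.0) / (0.7500 + 0.1825 + 0.5475)
  = 81.2775 / 1.4800 = 54.92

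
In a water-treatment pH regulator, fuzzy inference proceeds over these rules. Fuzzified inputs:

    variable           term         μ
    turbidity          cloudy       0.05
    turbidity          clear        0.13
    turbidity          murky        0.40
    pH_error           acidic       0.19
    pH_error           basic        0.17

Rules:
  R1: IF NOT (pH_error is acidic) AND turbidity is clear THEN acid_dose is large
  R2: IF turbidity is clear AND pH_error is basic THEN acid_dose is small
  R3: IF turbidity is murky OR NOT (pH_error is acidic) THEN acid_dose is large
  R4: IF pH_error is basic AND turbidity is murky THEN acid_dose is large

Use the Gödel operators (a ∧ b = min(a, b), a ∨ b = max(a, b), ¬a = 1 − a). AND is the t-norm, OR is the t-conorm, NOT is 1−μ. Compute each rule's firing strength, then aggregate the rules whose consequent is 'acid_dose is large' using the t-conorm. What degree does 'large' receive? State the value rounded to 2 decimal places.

0.81

R1: ¬acidic=1−0.19=0.81, clear=0.13; AND[min(a, b)] → w = 0.13
R2: clear=0.13, basic=0.17; AND[min(a, b)] → w = 0.13
R3: murky=0.40, ¬acidic=1−0.19=0.81; OR[max(a, b)] → w = 0.81
R4: basic=0.17, murky=0.40; AND[min(a, b)] → w = 0.17
Rules with consequent 'large': {R1, R3, R4} → strengths 0.13, 0.81, 0.17
Aggregate via t-conorm [max(a, b)]: 0.81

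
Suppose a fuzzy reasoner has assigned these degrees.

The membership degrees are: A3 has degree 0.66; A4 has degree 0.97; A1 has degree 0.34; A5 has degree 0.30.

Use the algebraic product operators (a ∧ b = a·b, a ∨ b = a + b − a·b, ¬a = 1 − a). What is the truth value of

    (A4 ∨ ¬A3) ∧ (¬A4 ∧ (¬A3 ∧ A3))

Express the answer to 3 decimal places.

0.007

¬A3 = 1 − 0.6600 = 0.3400
A4 ∨ ¬A3 = a + b − a·b on (0.9700, 0.3400) = 0.9802
¬A4 = 1 − 0.9700 = 0.0300
¬A3 = 1 − 0.6600 = 0.3400
¬A3 ∧ A3 = a·b on (0.3400, 0.6600) = 0.2244
¬A4 ∧ (¬A3 ∧ A3) = a·b on (0.0300, 0.2244) = 0.0067
(A4 ∨ ¬A3) ∧ (¬A4 ∧ (¬A3 ∧ A3)) = a·b on (0.9802, 0.0067) = 0.0066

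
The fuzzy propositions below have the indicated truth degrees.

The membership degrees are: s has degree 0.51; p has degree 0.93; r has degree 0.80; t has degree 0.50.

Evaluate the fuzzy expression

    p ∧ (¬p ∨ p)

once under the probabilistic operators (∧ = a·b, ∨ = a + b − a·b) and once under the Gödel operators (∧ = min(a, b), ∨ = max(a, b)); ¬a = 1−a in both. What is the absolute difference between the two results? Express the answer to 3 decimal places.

Under probabilistic:
  ¬p = 1 − 0.9300 = 0.0700
  ¬p ∨ p = a + b − a·b on (0.0700, 0.9300) = 0.9349
  p ∧ (¬p ∨ p) = a·b on (0.9300, 0.9349) = 0.8695
  → value = 0.8695
Under Gödel:
  ¬p = 1 − 0.93 = 0.07
  ¬p ∨ p = max(a, b) on (0.07, 0.93) = 0.93
  p ∧ (¬p ∨ p) = min(a, b) on (0.93, 0.93) = 0.93
  → value = 0.9300
|0.8695 − 0.9300| = 0.061

0.061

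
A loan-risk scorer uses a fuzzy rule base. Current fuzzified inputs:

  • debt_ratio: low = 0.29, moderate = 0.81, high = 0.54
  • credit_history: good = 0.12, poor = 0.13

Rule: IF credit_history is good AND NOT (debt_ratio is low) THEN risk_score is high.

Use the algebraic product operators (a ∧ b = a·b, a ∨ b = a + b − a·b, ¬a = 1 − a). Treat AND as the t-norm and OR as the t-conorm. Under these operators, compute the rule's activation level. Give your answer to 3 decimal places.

0.085

firing strength: good=0.12, ¬low=1−0.29=0.71; AND[a·b] → w = 0.0852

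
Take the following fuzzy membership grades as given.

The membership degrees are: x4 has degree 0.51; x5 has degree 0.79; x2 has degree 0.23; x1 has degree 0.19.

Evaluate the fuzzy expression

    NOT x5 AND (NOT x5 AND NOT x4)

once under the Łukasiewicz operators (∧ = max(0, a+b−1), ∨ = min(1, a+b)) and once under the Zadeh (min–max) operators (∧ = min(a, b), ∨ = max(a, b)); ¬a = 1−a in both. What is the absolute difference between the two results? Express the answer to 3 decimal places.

0.210

Under Łukasiewicz:
  NOT x5 = 1 − 0.79 = 0.21
  NOT x5 = 1 − 0.79 = 0.21
  NOT x4 = 1 − 0.51 = 0.49
  NOT x5 AND NOT x4 = max(0, a+b−1) on (0.21, 0.49) = 0.00
  NOT x5 AND (NOT x5 AND NOT x4) = max(0, a+b−1) on (0.21, 0.00) = 0.00
  → value = 0.0000
Under Zadeh (min–max):
  NOT x5 = 1 − 0.79 = 0.21
  NOT x5 = 1 − 0.79 = 0.21
  NOT x4 = 1 − 0.51 = 0.49
  NOT x5 AND NOT x4 = min(a, b) on (0.21, 0.49) = 0.21
  NOT x5 AND (NOT x5 AND NOT x4) = min(a, b) on (0.21, 0.21) = 0.21
  → value = 0.2100
|0.0000 − 0.2100| = 0.210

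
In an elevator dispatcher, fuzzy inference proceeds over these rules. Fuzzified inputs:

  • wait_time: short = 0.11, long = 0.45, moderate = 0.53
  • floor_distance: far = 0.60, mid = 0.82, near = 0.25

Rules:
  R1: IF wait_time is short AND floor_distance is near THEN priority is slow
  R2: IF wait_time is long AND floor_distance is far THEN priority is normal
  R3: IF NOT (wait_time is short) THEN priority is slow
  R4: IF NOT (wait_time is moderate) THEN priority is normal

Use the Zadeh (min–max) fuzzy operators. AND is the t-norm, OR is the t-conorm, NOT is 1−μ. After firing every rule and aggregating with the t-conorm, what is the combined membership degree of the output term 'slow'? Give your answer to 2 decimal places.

R1: short=0.11, near=0.25; AND[min(a, b)] → w = 0.11
R2: long=0.45, far=0.60; AND[min(a, b)] → w = 0.45
R3: ¬short=1−0.11=0.89 → w = 0.89
R4: ¬moderate=1−0.53=0.47 → w = 0.47
Rules with consequent 'slow': {R1, R3} → strengths 0.11, 0.89
Aggregate via t-conorm [max(a, b)]: 0.89

0.89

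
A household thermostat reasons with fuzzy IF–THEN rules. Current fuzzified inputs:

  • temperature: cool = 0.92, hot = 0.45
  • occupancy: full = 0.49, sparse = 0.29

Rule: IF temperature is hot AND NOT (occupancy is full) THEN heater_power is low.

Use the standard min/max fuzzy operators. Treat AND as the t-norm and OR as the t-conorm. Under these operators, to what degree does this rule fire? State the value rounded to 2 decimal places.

firing strength: hot=0.45, ¬full=1−0.49=0.51; AND[min(a, b)] → w = 0.45

0.45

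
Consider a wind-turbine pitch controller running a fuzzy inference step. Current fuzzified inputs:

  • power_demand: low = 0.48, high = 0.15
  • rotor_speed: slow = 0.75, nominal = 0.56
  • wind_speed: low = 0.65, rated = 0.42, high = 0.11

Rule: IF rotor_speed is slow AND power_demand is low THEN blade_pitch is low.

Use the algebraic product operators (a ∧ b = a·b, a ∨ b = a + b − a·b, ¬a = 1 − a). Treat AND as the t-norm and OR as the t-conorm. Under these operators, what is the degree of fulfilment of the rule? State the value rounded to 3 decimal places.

0.360

firing strength: slow=0.75, low=0.48; AND[a·b] → w = 0.3600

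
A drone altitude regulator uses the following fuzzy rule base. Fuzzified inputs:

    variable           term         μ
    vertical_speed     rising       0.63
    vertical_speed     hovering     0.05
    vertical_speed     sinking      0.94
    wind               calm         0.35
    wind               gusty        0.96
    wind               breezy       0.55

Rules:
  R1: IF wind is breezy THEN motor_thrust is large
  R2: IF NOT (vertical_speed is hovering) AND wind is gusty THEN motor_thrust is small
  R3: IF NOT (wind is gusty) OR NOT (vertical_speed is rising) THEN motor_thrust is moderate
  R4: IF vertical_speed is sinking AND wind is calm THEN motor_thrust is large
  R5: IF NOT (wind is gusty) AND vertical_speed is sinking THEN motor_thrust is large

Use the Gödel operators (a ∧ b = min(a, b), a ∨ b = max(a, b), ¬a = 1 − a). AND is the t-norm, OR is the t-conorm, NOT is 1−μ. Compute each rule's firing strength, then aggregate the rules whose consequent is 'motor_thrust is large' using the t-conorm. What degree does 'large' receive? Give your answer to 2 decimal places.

0.55

R1: breezy=0.55 → w = 0.55
R2: ¬hovering=1−0.05=0.95, gusty=0.96; AND[min(a, b)] → w = 0.95
R3: ¬gusty=1−0.96=0.04, ¬rising=1−0.63=0.37; OR[max(a, b)] → w = 0.37
R4: sinking=0.94, calm=0.35; AND[min(a, b)] → w = 0.35
R5: ¬gusty=1−0.96=0.04, sinking=0.94; AND[min(a, b)] → w = 0.04
Rules with consequent 'large': {R1, R4, R5} → strengths 0.55, 0.35, 0.04
Aggregate via t-conorm [max(a, b)]: 0.55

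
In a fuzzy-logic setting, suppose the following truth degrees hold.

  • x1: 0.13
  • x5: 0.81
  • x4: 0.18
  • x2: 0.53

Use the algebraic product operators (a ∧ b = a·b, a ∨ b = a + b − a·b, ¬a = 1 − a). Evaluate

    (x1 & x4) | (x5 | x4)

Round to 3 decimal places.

0.848

x1 & x4 = a·b on (0.1300, 0.1800) = 0.0234
x5 | x4 = a + b − a·b on (0.8100, 0.1800) = 0.8442
(x1 & x4) | (x5 | x4) = a + b − a·b on (0.0234, 0.8442) = 0.8478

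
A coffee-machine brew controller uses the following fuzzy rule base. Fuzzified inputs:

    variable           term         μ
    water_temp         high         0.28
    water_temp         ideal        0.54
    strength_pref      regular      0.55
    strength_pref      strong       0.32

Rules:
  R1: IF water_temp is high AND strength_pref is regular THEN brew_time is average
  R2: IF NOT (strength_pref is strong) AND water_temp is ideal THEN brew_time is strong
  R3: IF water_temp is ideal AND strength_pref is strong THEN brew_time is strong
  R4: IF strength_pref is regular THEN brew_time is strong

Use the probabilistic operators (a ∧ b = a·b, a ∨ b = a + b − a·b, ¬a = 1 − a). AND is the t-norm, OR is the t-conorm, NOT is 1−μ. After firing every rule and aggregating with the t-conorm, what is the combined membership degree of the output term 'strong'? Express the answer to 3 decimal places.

0.764

R1: high=0.28, regular=0.55; AND[a·b] → w = 0.1540
R2: ¬strong=1−0.32=0.68, ideal=0.54; AND[a·b] → w = 0.3672
R3: ideal=0.54, strong=0.32; AND[a·b] → w = 0.1728
R4: regular=0.55 → w = 0.5500
Rules with consequent 'strong': {R2, R3, R4} → strengths 0.3672, 0.1728, 0.5500
Aggregate via t-conorm [a + b − a·b]: 0.7644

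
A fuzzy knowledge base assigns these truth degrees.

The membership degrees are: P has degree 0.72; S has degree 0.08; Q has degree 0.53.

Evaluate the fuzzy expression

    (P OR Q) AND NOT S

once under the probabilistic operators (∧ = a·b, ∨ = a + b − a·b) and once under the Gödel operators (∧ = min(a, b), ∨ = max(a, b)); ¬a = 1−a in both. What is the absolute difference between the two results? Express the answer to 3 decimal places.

Under probabilistic:
  P OR Q = a + b − a·b on (0.7200, 0.5300) = 0.8684
  NOT S = 1 − 0.0800 = 0.9200
  (P OR Q) AND NOT S = a·b on (0.8684, 0.9200) = 0.7989
  → value = 0.7989
Under Gödel:
  P OR Q = max(a, b) on (0.72, 0.53) = 0.72
  NOT S = 1 − 0.08 = 0.92
  (P OR Q) AND NOT S = min(a, b) on (0.72, 0.92) = 0.72
  → value = 0.7200
|0.7989 − 0.7200| = 0.079

0.079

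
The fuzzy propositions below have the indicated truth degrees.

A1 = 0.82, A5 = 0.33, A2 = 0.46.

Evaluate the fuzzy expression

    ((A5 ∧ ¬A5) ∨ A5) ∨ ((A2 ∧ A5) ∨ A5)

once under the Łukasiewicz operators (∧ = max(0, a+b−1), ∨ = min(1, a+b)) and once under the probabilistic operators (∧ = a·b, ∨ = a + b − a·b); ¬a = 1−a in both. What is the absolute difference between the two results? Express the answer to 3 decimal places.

Under Łukasiewicz:
  ¬A5 = 1 − 0.33 = 0.67
  A5 ∧ ¬A5 = max(0, a+b−1) on (0.33, 0.67) = 0.00
  (A5 ∧ ¬A5) ∨ A5 = min(1, a+b) on (0.00, 0.33) = 0.33
  A2 ∧ A5 = max(0, a+b−1) on (0.46, 0.33) = 0.00
  (A2 ∧ A5) ∨ A5 = min(1, a+b) on (0.00, 0.33) = 0.33
  ((A5 ∧ ¬A5) ∨ A5) ∨ ((A2 ∧ A5) ∨ A5) = min(1, a+b) on (0.33, 0.33) = 0.66
  → value = 0.6600
Under probabilistic:
  ¬A5 = 1 − 0.3300 = 0.6700
  A5 ∧ ¬A5 = a·b on (0.3300, 0.6700) = 0.2211
  (A5 ∧ ¬A5) ∨ A5 = a + b − a·b on (0.2211, 0.3300) = 0.4781
  A2 ∧ A5 = a·b on (0.4600, 0.3300) = 0.1518
  (A2 ∧ A5) ∨ A5 = a + b − a·b on (0.1518, 0.3300) = 0.4317
  ((A5 ∧ ¬A5) ∨ A5) ∨ ((A2 ∧ A5) ∨ A5) = a + b − a·b on (0.4781, 0.4317) = 0.7034
  → value = 0.7034
|0.6600 − 0.7034| = 0.043

0.043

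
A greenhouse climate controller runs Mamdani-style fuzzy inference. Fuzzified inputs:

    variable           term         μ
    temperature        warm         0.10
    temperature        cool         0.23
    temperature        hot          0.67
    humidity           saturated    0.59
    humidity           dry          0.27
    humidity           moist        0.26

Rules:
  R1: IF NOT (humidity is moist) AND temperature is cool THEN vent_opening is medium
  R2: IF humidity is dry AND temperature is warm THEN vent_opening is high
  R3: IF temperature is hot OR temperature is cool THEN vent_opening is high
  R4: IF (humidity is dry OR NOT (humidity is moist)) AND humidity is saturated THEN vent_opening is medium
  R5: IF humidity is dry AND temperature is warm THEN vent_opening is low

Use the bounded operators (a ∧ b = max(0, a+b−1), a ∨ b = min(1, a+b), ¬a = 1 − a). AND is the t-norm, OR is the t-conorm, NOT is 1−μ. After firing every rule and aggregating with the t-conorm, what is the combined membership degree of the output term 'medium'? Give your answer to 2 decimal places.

0.59

R1: ¬moist=1−0.26=0.74, cool=0.23; AND[max(0, a+b−1)] → w = 0.00
R2: dry=0.27, warm=0.10; AND[max(0, a+b−1)] → w = 0.00
R3: hot=0.67, cool=0.23; OR[min(1, a+b)] → w = 0.90
R4: (dry=0.27 OR ¬moist=1−0.26=0.74) = 1.00; AND[max(0, a+b−1)] with saturated=0.59 → w = 0.59
R5: dry=0.27, warm=0.10; AND[max(0, a+b−1)] → w = 0.00
Rules with consequent 'medium': {R1, R4} → strengths 0.00, 0.59
Aggregate via t-conorm [min(1, a+b)]: 0.59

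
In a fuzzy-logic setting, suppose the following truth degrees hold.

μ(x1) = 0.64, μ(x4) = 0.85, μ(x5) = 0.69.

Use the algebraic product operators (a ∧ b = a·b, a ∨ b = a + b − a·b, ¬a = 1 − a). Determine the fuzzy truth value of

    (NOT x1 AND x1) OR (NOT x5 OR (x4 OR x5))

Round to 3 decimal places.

NOT x1 = 1 − 0.6400 = 0.3600
NOT x1 AND x1 = a·b on (0.3600, 0.6400) = 0.2304
NOT x5 = 1 − 0.6900 = 0.3100
x4 OR x5 = a + b − a·b on (0.8500, 0.6900) = 0.9535
NOT x5 OR (x4 OR x5) = a + b − a·b on (0.3100, 0.9535) = 0.9679
(NOT x1 AND x1) OR (NOT x5 OR (x4 OR x5)) = a + b − a·b on (0.2304, 0.9679) = 0.9753

0.975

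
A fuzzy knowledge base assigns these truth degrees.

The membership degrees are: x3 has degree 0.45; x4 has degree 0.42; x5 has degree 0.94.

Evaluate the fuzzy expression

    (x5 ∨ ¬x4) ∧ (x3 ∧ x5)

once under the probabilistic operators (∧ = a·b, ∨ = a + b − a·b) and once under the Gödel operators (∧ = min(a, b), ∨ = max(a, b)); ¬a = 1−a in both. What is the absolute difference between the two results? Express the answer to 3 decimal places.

0.038

Under probabilistic:
  ¬x4 = 1 − 0.4200 = 0.5800
  x5 ∨ ¬x4 = a + b − a·b on (0.9400, 0.5800) = 0.9748
  x3 ∧ x5 = a·b on (0.4500, 0.9400) = 0.4230
  (x5 ∨ ¬x4) ∧ (x3 ∧ x5) = a·b on (0.9748, 0.4230) = 0.4123
  → value = 0.4123
Under Gödel:
  ¬x4 = 1 − 0.42 = 0.58
  x5 ∨ ¬x4 = max(a, b) on (0.94, 0.58) = 0.94
  x3 ∧ x5 = min(a, b) on (0.45, 0.94) = 0.45
  (x5 ∨ ¬x4) ∧ (x3 ∧ x5) = min(a, b) on (0.94, 0.45) = 0.45
  → value = 0.4500
|0.4123 − 0.4500| = 0.038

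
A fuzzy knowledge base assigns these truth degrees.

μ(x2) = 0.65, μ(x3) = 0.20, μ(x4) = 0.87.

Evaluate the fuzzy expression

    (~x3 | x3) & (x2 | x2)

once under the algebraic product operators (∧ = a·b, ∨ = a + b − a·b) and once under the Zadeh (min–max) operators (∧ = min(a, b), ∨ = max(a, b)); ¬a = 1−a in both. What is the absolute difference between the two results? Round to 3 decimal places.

0.087

Under algebraic product:
  ~x3 = 1 − 0.2000 = 0.8000
  ~x3 | x3 = a + b − a·b on (0.8000, 0.2000) = 0.8400
  x2 | x2 = a + b − a·b on (0.6500, 0.6500) = 0.8775
  (~x3 | x3) & (x2 | x2) = a·b on (0.8400, 0.8775) = 0.7371
  → value = 0.7371
Under Zadeh (min–max):
  ~x3 = 1 − 0.20 = 0.80
  ~x3 | x3 = max(a, b) on (0.80, 0.20) = 0.80
  x2 | x2 = max(a, b) on (0.65, 0.65) = 0.65
  (~x3 | x3) & (x2 | x2) = min(a, b) on (0.80, 0.65) = 0.65
  → value = 0.6500
|0.7371 − 0.6500| = 0.087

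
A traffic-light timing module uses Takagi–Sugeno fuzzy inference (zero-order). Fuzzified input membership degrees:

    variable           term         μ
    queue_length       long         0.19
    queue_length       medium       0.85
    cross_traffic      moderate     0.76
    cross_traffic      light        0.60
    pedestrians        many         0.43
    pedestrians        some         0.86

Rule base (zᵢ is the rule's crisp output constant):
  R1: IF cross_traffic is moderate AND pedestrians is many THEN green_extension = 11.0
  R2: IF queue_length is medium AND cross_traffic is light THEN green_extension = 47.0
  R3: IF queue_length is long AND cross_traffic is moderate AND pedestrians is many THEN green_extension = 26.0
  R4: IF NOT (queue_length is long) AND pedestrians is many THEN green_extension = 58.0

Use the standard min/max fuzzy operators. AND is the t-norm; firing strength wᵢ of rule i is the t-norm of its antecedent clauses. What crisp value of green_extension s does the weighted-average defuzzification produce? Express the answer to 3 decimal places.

38.067

R1 (z=11.0): moderate=0.76, many=0.43; AND[min(a, b)] → w = 0.43
R2 (z=47.0): medium=0.85, light=0.60; AND[min(a, b)] → w = 0.60
R3 (z=26.0): long=0.19, moderate=0.76, many=0.43; AND[min(a, b)] → w = 0.19
R4 (z=58.0): ¬long=1−0.19=0.81, many=0.43; AND[min(a, b)] → w = 0.43
Weighted average = (0.43·11.0 + 0.60·47.0 + 0.19·26.0 + 0.43·58.0) / (0.43 + 0.60 + 0.19 + 0.43)
  = 62.8100 / 1.6500 = 38.067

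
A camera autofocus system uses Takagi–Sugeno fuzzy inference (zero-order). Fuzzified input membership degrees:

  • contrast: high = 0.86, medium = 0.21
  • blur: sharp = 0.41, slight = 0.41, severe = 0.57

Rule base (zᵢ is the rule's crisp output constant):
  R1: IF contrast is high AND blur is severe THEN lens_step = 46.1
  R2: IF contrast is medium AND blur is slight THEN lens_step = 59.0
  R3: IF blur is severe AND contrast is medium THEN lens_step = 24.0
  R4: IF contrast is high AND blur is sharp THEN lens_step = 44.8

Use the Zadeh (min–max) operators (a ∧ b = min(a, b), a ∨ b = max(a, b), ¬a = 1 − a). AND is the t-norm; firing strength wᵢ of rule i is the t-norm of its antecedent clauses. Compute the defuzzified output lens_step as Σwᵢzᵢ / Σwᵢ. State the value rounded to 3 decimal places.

44.339

R1 (z=46.1): high=0.86, severe=0.57; AND[min(a, b)] → w = 0.57
R2 (z=59.0): medium=0.21, slight=0.41; AND[min(a, b)] → w = 0.21
R3 (z=24.0): severe=0.57, medium=0.21; AND[min(a, b)] → w = 0.21
R4 (z=44.8): high=0.86, sharp=0.41; AND[min(a, b)] → w = 0.41
Weighted average = (0.57·46.1 + 0.21·59.0 + 0.21·24.0 + 0.41·44.8) / (0.57 + 0.21 + 0.21 + 0.41)
  = 62.0750 / 1.4000 = 44.339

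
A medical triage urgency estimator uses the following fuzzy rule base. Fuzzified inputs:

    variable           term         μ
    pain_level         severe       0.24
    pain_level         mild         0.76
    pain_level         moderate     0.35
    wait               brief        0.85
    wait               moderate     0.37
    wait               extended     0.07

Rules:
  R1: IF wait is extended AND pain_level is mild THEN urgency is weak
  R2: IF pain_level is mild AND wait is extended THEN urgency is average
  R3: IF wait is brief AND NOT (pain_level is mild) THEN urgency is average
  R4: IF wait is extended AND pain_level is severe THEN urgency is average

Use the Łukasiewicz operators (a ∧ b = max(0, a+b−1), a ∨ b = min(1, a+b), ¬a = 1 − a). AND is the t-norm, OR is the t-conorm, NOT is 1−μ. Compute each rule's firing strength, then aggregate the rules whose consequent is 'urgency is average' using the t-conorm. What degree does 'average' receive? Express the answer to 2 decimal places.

0.09

R1: extended=0.07, mild=0.76; AND[max(0, a+b−1)] → w = 0.00
R2: mild=0.76, extended=0.07; AND[max(0, a+b−1)] → w = 0.00
R3: brief=0.85, ¬mild=1−0.76=0.24; AND[max(0, a+b−1)] → w = 0.09
R4: extended=0.07, severe=0.24; AND[max(0, a+b−1)] → w = 0.00
Rules with consequent 'average': {R2, R3, R4} → strengths 0.00, 0.09, 0.00
Aggregate via t-conorm [min(1, a+b)]: 0.09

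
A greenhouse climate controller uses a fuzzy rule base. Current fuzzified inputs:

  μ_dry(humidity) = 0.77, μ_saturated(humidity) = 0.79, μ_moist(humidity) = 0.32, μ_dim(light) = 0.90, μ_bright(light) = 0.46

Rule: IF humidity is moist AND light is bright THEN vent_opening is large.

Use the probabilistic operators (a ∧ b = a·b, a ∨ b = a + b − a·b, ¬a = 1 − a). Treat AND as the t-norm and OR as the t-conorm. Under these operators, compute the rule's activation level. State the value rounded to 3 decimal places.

0.147

firing strength: moist=0.32, bright=0.46; AND[a·b] → w = 0.1472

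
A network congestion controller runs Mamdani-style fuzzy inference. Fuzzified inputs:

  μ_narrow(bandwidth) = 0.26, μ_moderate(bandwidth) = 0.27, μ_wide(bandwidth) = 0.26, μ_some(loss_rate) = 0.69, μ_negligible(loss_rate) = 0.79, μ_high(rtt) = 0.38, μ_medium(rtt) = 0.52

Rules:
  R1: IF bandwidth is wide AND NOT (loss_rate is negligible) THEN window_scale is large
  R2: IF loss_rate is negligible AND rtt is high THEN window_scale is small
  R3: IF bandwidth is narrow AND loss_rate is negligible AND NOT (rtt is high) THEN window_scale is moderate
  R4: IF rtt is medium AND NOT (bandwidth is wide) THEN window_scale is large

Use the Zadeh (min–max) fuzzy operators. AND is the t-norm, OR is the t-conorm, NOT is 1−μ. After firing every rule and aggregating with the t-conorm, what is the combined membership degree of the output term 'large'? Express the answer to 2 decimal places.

0.52

R1: wide=0.26, ¬negligible=1−0.79=0.21; AND[min(a, b)] → w = 0.21
R2: negligible=0.79, high=0.38; AND[min(a, b)] → w = 0.38
R3: narrow=0.26, negligible=0.79, ¬high=1−0.38=0.62; AND[min(a, b)] → w = 0.26
R4: medium=0.52, ¬wide=1−0.26=0.74; AND[min(a, b)] → w = 0.52
Rules with consequent 'large': {R1, R4} → strengths 0.21, 0.52
Aggregate via t-conorm [max(a, b)]: 0.52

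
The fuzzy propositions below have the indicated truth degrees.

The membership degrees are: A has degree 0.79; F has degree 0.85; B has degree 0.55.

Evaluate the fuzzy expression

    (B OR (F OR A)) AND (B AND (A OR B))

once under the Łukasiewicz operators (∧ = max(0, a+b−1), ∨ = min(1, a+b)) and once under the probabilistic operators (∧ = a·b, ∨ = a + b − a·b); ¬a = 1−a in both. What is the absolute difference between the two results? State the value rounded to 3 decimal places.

0.059

Under Łukasiewicz:
  F OR A = min(1, a+b) on (0.85, 0.79) = 1.00
  B OR (F OR A) = min(1, a+b) on (0.55, 1.00) = 1.00
  A OR B = min(1, a+b) on (0.79, 0.55) = 1.00
  B AND (A OR B) = max(0, a+b−1) on (0.55, 1.00) = 0.55
  (B OR (F OR A)) AND (B AND (A OR B)) = max(0, a+b−1) on (1.00, 0.55) = 0.55
  → value = 0.5500
Under probabilistic:
  F OR A = a + b − a·b on (0.8500, 0.7900) = 0.9685
  B OR (F OR A) = a + b − a·b on (0.5500, 0.9685) = 0.9858
  A OR B = a + b − a·b on (0.7900, 0.5500) = 0.9055
  B AND (A OR B) = a·b on (0.5500, 0.9055) = 0.4980
  (B OR (F OR A)) AND (B AND (A OR B)) = a·b on (0.9858, 0.4980) = 0.4910
  → value = 0.4910
|0.5500 − 0.4910| = 0.059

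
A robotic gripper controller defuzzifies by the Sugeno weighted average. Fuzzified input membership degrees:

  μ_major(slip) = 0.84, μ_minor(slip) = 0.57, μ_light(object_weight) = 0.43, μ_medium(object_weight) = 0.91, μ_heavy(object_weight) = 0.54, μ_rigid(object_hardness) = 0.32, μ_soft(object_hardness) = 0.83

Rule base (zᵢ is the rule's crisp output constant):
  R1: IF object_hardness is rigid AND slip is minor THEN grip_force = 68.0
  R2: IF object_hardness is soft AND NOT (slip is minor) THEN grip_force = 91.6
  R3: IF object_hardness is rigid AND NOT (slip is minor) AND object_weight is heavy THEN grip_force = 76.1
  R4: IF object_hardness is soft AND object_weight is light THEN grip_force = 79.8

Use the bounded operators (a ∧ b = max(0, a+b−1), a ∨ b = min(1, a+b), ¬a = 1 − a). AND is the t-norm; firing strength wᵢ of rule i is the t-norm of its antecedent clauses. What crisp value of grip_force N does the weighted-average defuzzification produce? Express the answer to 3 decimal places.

R1 (z=68.0): rigid=0.32, minor=0.57; AND[max(0, a+b−1)] → w = 0.00
R2 (z=91.6): soft=0.83, ¬minor=1−0.57=0.43; AND[max(0, a+b−1)] → w = 0.26
R3 (z=76.1): rigid=0.32, ¬minor=1−0.57=0.43, heavy=0.54; AND[max(0, a+b−1)] → w = 0.00
R4 (z=79.8): soft=0.83, light=0.43; AND[max(0, a+b−1)] → w = 0.26
Weighted average = (0.00·68.0 + 0.26·91.6 + 0.00·76.1 + 0.26·79.8) / (0.00 + 0.26 + 0.00 + 0.26)
  = 44.5640 / 0.5200 = 85.700

85.700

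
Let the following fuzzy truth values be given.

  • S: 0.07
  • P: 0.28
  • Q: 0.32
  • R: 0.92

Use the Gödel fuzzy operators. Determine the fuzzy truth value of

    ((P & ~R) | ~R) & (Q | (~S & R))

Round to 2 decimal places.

0.08

~R = 1 − 0.92 = 0.08
P & ~R = min(a, b) on (0.28, 0.08) = 0.08
~R = 1 − 0.92 = 0.08
(P & ~R) | ~R = max(a, b) on (0.08, 0.08) = 0.08
~S = 1 − 0.07 = 0.93
~S & R = min(a, b) on (0.93, 0.92) = 0.92
Q | (~S & R) = max(a, b) on (0.32, 0.92) = 0.92
((P & ~R) | ~R) & (Q | (~S & R)) = min(a, b) on (0.08, 0.92) = 0.08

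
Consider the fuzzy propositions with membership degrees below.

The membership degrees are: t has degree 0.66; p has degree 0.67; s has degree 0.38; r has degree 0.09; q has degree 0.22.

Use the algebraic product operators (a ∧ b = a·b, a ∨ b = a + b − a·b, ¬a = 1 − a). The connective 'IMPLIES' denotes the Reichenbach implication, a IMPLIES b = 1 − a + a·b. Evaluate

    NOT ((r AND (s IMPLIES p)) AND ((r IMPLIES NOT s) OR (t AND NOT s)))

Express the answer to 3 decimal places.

s IMPLIES p  [Reichenbach: 1 − a + a·b] with a=0.3800, b=0.6700 → 0.8746
r AND (s IMPLIES p) = a·b on (0.0900, 0.8746) = 0.0787
NOT s = 1 − 0.3800 = 0.6200
r IMPLIES NOT s  [Reichenbach: 1 − a + a·b] with a=0.0900, b=0.6200 → 0.9658
NOT s = 1 − 0.3800 = 0.6200
t AND NOT s = a·b on (0.6600, 0.6200) = 0.4092
(r IMPLIES NOT s) OR (t AND NOT s) = a + b − a·b on (0.9658, 0.4092) = 0.9798
(r AND (s IMPLIES p)) AND ((r IMPLIES NOT s) OR (t AND NOT s)) = a·b on (0.0787, 0.9798) = 0.0771
NOT ((r AND (s IMPLIES p)) AND ((r IMPLIES NOT s) OR (t AND NOT s))) = 1 − 0.0771 = 0.9229

0.923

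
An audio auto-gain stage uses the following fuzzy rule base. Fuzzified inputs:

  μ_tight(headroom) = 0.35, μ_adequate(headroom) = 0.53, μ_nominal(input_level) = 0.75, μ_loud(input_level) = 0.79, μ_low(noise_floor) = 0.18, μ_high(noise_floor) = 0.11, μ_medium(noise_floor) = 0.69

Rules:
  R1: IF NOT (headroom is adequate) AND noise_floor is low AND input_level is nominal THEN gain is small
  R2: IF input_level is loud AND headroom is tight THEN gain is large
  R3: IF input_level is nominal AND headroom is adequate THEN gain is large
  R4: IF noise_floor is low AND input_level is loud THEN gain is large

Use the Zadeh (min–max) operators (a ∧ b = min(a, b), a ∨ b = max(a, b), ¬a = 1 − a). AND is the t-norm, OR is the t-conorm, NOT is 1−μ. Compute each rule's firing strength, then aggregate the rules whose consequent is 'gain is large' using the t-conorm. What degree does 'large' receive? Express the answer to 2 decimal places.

0.53

R1: ¬adequate=1−0.53=0.47, low=0.18, nominal=0.75; AND[min(a, b)] → w = 0.18
R2: loud=0.79, tight=0.35; AND[min(a, b)] → w = 0.35
R3: nominal=0.75, adequate=0.53; AND[min(a, b)] → w = 0.53
R4: low=0.18, loud=0.79; AND[min(a, b)] → w = 0.18
Rules with consequent 'large': {R2, R3, R4} → strengths 0.35, 0.53, 0.18
Aggregate via t-conorm [max(a, b)]: 0.53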